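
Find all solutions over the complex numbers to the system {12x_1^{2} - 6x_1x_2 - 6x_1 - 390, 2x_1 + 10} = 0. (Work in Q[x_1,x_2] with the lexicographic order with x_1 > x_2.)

{(-5, 2)}

Compute a lex Gröbner basis by Buchberger's algorithm.
f_1 = 12x_1^{2} - 6x_1x_2 - 6x_1 - 390, LT = x_1^{2}.
f_2 = 2x_1 + 10, LT = x_1.

S(f_1,f_2): lcm = x_1^{2}. S = -\tfrac{1}{2}x_1x_2 - \tfrac{11}{2}x_1 - \tfrac{65}{2}.
  leading term x_1x_2: subtract (-\tfrac{1}{4}x_2)·f_2 from -\tfrac{1}{2}x_1x_2 - \tfrac{11}{2}x_1 - \tfrac{65}{2} → -\tfrac{11}{2}x_1 + \tfrac{5}{2}x_2 - \tfrac{65}{2}
  leading term x_1: subtract (-\tfrac{11}{4})·f_2 from -\tfrac{11}{2}x_1 + \tfrac{5}{2}x_2 - \tfrac{65}{2} → \tfrac{5}{2}x_2 - 5
  leading term x_2: no divisor's leading term divides it; move \tfrac{5}{2}x_2 to the remainder.
  leading term 1: no divisor's leading term divides it; move -5 to the remainder.
  remainder \tfrac{5}{2}x_2 - 5 ≠ 0; add h_3 = \tfrac{5}{2}x_2 - 5 to the basis.

The other S-polynomials (S(f_1,h_3), S(f_2,h_3)) all reduce to 0 modulo the current basis, so we have a Gröbner basis.
Inter-reduce: drop elements whose leading term is divisible by another's, tail-reduce, and make monic.
Reduced Gröbner basis: {x_1 + 5, x_2 - 2}.

Elimination: the polynomial x_2 - 2 lies in the elimination ideal for x_2, so x_2 ∈ {2}. For each such x_2, the remaining basis elements (now univariate) give the rest of the solution.
  x_2 = 2: the earlier basis element becomes x_1 + 5 = 0, giving x_1 = -5 — point (-5, 2).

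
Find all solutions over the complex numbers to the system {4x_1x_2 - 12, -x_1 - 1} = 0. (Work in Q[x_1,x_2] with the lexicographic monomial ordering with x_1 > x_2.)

{(-1, -3)}

Compute a lex Gröbner basis by Buchberger's algorithm.
f_1 = 4x_1x_2 - 12, LT = x_1x_2.
f_2 = -x_1 - 1, LT = x_1.

S(f_1,f_2): lcm = x_1x_2. S = -x_2 - 3.
  leading term x_2: no divisor's leading term divides it; move -x_2 to the remainder.
  leading term 1: no divisor's leading term divides it; move -3 to the remainder.
  remainder -x_2 - 3 ≠ 0; add h_3 = -x_2 - 3 to the basis.

S(f_1,h_3): lcm = x_1x_2. S = -3x_1 - 3.
  leading term x_1: subtract (3)·f_2 from -3x_1 - 3 → 0
  remainder 0.

S(f_2,h_3): leading monomials are coprime, so the S-polynomial reduces to 0 (Buchberger's first criterion).
Every S-polynomial of the final basis reduces to 0, so we have a Gröbner basis.
Inter-reduce: drop elements whose leading term is divisible by another's, tail-reduce, and make monic.
Reduced Gröbner basis: {x_1 + 1, x_2 + 3}.

A lex Gröbner basis eliminates variables successively. Here x_2 + 3 depends only on x_2, with roots {-3}; lifting each root through the earlier basis elements recovers the full solutions.
  x_2 = -3: the earlier basis element becomes x_1 + 1 = 0, giving x_1 = -1 — point (-1, -3).
Substituting each solution back into the original system confirms all equations vanish.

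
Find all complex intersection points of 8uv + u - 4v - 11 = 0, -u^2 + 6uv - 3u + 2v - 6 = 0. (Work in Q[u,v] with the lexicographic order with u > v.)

{(-1, -1), (-sqrt(449)/8 - 9/8, 29/80 - 3*sqrt(449)/80), (-9/8 + sqrt(449)/8, 29/80 + 3*sqrt(449)/80)}

Compute a lex Gröbner basis by Buchberger's algorithm.
f_1 = 8uv + u - 4v - 11, LT = uv.
f_2 = -u^2 + 6uv - 3u + 2v - 6, LT = u^2.

S(f_1,f_2): lcm = u^2v. S = 1/8u^2 + 6uv^2 - 7/2uv - 11/8u + 2v^2 - 6v.
  leading term u^2: subtract (-1/8)·f_2 from 1/8u^2 + 6uv^2 - 7/2uv - 11/8u + 2v^2 - 6v → 6uv^2 - 11/4uv - 7/4u + 2v^2 - 23/4v - 3/4
  leading term uv^2: subtract (3/4v)·f_1 from 6uv^2 - 11/4uv - 7/4u + 2v^2 - 23/4v - 3/4 → -7/2uv - 7/4u + 5v^2 + 5/2v - 3/4
  leading term uv: subtract (-7/16)·f_1 from -7/2uv - 7/4u + 5v^2 + 5/2v - 3/4 → -21/16u + 5v^2 + 3/4v - 89/16
  leading term u: no divisor's leading term divides it; move -21/16u to the remainder.
  leading term v^2: no divisor's leading term divides it; move 5v^2 to the remainder.
  leading term v: no divisor's leading term divides it; move 3/4v to the remainder.
  leading term 1: no divisor's leading term divides it; move -89/16 to the remainder.
  remainder -21/16u + 5v^2 + 3/4v - 89/16 ≠ 0; add h_3 = -21/16u + 5v^2 + 3/4v - 89/16 to the basis.

S(f_1,h_3): lcm = uv. S = 1/8u + 80/21v^3 + 4/7v^2 - 199/42v - 11/8.
  leading term u: subtract (-2/21)·h_3 from 1/8u + 80/21v^3 + 4/7v^2 - 199/42v - 11/8 → 80/21v^3 + 22/21v^2 - 14/3v - 40/21
  leading term v^3: no divisor's leading term divides it; move 80/21v^3 to the remainder.
  leading term v^2: no divisor's leading term divides it; move 22/21v^2 to the remainder.
  leading term v: no divisor's leading term divides it; move -14/3v to the remainder.
  leading term 1: no divisor's leading term divides it; move -40/21 to the remainder.
  remainder 80/21v^3 + 22/21v^2 - 14/3v - 40/21 ≠ 0; add h_4 = 80/21v^3 + 22/21v^2 - 14/3v - 40/21 to the basis.

The other S-polynomials (S(f_2,h_3), S(f_1,h_4), S(f_2,h_4), S(h_3,h_4)) all reduce to 0 modulo the current basis, so we have a Gröbner basis.
Inter-reduce: drop elements whose leading term is divisible by another's, tail-reduce, and make monic.
Reduced Gröbner basis: {u - 80/21v^2 - 4/7v + 89/21, v^3 + 11/40v^2 - 49/40v - 1/2}.

Since the basis is lex-ordered, v^3 + 11/40v^2 - 49/40v - 1/2 is univariate in v. Its roots are {-1, 29/80 - 3*sqrt(449)/80, 29/80 + 3*sqrt(449)/80}. Back-substituting each root into the other basis elements fixes the other coordinates.
  v = -1: the earlier basis element becomes u + 1 = 0, giving u = -1 — point (-1, -1).
  v = 29/80 - 3*sqrt(449)/80: the earlier basis element becomes u + 9/8 + sqrt(449)/8 = 0, giving u = -sqrt(449)/8 - 9/8 — point (-sqrt(449)/8 - 9/8, 29/80 - 3*sqrt(449)/80).
  v = 29/80 + 3*sqrt(449)/80: the earlier basis element becomes u - sqrt(449)/8 + 9/8 = 0, giving u = -9/8 + sqrt(449)/8 — point (-9/8 + sqrt(449)/8, 29/80 + 3*sqrt(449)/80).
Check: every point annihilates each of the original generators.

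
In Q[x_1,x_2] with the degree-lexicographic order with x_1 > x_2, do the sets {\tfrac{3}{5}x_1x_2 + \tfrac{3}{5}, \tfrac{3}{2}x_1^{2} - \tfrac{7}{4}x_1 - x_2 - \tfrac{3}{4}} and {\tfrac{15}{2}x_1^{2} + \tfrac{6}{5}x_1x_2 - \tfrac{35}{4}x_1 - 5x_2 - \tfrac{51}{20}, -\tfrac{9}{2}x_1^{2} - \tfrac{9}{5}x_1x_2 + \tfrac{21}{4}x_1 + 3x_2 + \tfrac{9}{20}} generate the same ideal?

Yes, the ideals are equal.

For a fixed monomial order, each ideal has a unique reduced Gröbner basis; comparing bases decides equality.
Buchberger on the first generating set:
f_1 = \tfrac{3}{5}x_1x_2 + \tfrac{3}{5}, LT = x_1x_2.
f_2 = \tfrac{3}{2}x_1^{2} - \tfrac{7}{4}x_1 - x_2 - \tfrac{3}{4}, LT = x_1^{2}.

S(f_1,f_2): lcm = x_1^{2}x_2. S = \tfrac{7}{6}x_1x_2 + \tfrac{2}{3}x_2^{2} + x_1 + \tfrac{1}{2}x_2.
  reduce S modulo (f_1, f_2):
  remainder \tfrac{2}{3}x_2^{2} + x_1 + \tfrac{1}{2}x_2 - \tfrac{7}{6} ≠ 0; add g_3 = \tfrac{2}{3}x_2^{2} + x_1 + \tfrac{1}{2}x_2 - \tfrac{7}{6} to the basis.

The other S-polynomials (S(f_1,g_3), S(f_2,g_3)) all reduce to 0 modulo the current basis, so we have a Gröbner basis.
Inter-reduce: drop elements whose leading term is divisible by another's, tail-reduce, and make monic.
Reduced Gröbner basis: {x_1^{2} - \tfrac{7}{6}x_1 - \tfrac{2}{3}x_2 - \tfrac{1}{2}, x_1x_2 + 1, x_2^{2} + \tfrac{3}{2}x_1 + \tfrac{3}{4}x_2 - \tfrac{7}{4}}.

Buchberger on the second generating set:
h_1 = \tfrac{15}{2}x_1^{2} + \tfrac{6}{5}x_1x_2 - \tfrac{35}{4}x_1 - 5x_2 - \tfrac{51}{20}, LT = x_1^{2}.
h_2 = -\tfrac{9}{2}x_1^{2} - \tfrac{9}{5}x_1x_2 + \tfrac{21}{4}x_1 + 3x_2 + \tfrac{9}{20}, LT = x_1^{2}.

S(h_1,h_2): lcm = x_1^{2}. S = -\tfrac{6}{25}x_1x_2 - \tfrac{6}{25}.
  reduce S modulo (h_1, h_2):
  remainder -\tfrac{6}{25}x_1x_2 - \tfrac{6}{25} ≠ 0; add k_3 = -\tfrac{6}{25}x_1x_2 - \tfrac{6}{25} to the basis.

S(h_1,k_3): lcm = x_1^{2}x_2. S = \tfrac{4}{25}x_1x_2^{2} - \tfrac{7}{6}x_1x_2 - \tfrac{2}{3}x_2^{2} - x_1 - \tfrac{17}{50}x_2.
  reduce S modulo (h_1, h_2, k_3):
  remainder -\tfrac{2}{3}x_2^{2} - x_1 - \tfrac{1}{2}x_2 + \tfrac{7}{6} ≠ 0; add k_4 = -\tfrac{2}{3}x_2^{2} - x_1 - \tfrac{1}{2}x_2 + \tfrac{7}{6} to the basis.

The other S-polynomials (S(h_2,k_3), S(h_1,k_4), S(h_2,k_4), S(k_3,k_4)) all reduce to 0 modulo the current basis, so we have a Gröbner basis.
Inter-reduce: drop elements whose leading term is divisible by another's, tail-reduce, and make monic.
Reduced Gröbner basis: {x_1^{2} - \tfrac{7}{6}x_1 - \tfrac{2}{3}x_2 - \tfrac{1}{2}, x_1x_2 + 1, x_2^{2} + \tfrac{3}{2}x_1 + \tfrac{3}{4}x_2 - \tfrac{7}{4}}.

Same reduced basis, so the two generating sets span the same ideal.
The choice of monomial ordering does not affect the verdict — as long as both bases are computed under the same ordering, their equality decides ideal equality.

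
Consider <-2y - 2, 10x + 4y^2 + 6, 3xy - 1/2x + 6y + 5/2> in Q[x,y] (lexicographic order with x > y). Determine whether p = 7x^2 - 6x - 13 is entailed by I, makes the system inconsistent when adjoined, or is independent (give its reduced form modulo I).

7x^2 - 6x - 13 lies in I (it reduces to 0).

First compute the reduced Gröbner basis of I by Buchberger's algorithm.
f_1 = -2y - 2, LT = y.
f_2 = 10x + 4y^2 + 6, LT = x.
f_3 = 3xy - 1/2x + 6y + 5/2, LT = xy.

The S-polynomials (S(f_1,f_2), S(f_1,f_3), S(f_2,f_3)) all reduce to 0 modulo the current basis, so we have a Gröbner basis.
Inter-reduce: drop elements whose leading term is divisible by another's, tail-reduce, and make monic.
Reduced Gröbner basis: {x + 1, y + 1}.
Label its elements g_1 = x + 1, g_2 = y + 1.

Reduce p = 7x^2 - 6x - 13 modulo G:
  leading term x^2: subtract (7x)·g_1 from 7x^2 - 6x - 13 → -13x - 13
  leading term x: subtract (-13)·g_1 from -13x - 13 → 0
  normal form = 0.
Since the normal form is 0, p ∈ I.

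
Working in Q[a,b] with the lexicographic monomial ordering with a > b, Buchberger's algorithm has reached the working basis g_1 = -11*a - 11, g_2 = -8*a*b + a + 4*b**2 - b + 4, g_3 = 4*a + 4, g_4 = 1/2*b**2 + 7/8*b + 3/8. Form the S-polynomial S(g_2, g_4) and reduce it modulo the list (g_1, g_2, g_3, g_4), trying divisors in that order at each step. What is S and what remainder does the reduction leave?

S(g_2, g_4) = -15/8*a*b - 3/4*a - 1/2*b**3 + 1/8*b**2 - 1/2*b; remainder on division = 0.

lcm(LM(g_2), LM(g_4)) = a*b**2.
S = (lcm/LT(g_2))·g_2 − (lcm/LT(g_4))·g_4 = -15/8*a*b - 3/4*a - 1/2*b**3 + 1/8*b**2 - 1/2*b.
Reduce S modulo (g_1, g_2, g_3, g_4) in that order:
  leading term a*b: subtract (15/88*b)·g_1 from -15/8*a*b - 3/4*a - 1/2*b**3 + 1/8*b**2 - 1/2*b → -3/4*a - 1/2*b**3 + 1/8*b**2 + 11/8*b
  leading term a: subtract (3/44)·g_1 from -3/4*a - 1/2*b**3 + 1/8*b**2 + 11/8*b → -1/2*b**3 + 1/8*b**2 + 11/8*b + 3/4
  leading term b**3: subtract (-b)·g_4 from -1/2*b**3 + 1/8*b**2 + 11/8*b + 3/4 → b**2 + 7/4*b + 3/4
  leading term b**2: subtract (2)·g_4 from b**2 + 7/4*b + 3/4 → 0
The remainder is 0, so this S-polynomial contributes no new basis element.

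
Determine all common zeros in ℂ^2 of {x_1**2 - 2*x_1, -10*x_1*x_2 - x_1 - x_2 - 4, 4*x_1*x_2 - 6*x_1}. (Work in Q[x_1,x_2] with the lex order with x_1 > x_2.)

{(0, -4)}

Compute a lex Gröbner basis by Buchberger's algorithm.
f_1 = x_1**2 - 2*x_1, LT = x_1**2.
f_2 = -10*x_1*x_2 - x_1 - x_2 - 4, LT = x_1*x_2.
f_3 = 4*x_1*x_2 - 6*x_1, LT = x_1*x_2.

S(f_1,f_2): lcm = x_1**2*x_2. S = -1/10*x_1**2 - 21/10*x_1*x_2 - 2/5*x_1.
  leading term x_1**2: subtract (-1/10)·f_1 from -1/10*x_1**2 - 21/10*x_1*x_2 - 2/5*x_1 → -21/10*x_1*x_2 - 3/5*x_1
  leading term x_1*x_2: subtract (21/100)·f_2 from -21/10*x_1*x_2 - 3/5*x_1 → -39/100*x_1 + 21/100*x_2 + 21/25
  leading term x_1: no divisor's leading term divides it; move -39/100*x_1 to the remainder.
  leading term x_2: no divisor's leading term divides it; move 21/100*x_2 to the remainder.
  leading term 1: no divisor's leading term divides it; move 21/25 to the remainder.
  remainder -39/100*x_1 + 21/100*x_2 + 21/25 ≠ 0; add h_4 = -39/100*x_1 + 21/100*x_2 + 21/25 to the basis.

S(f_1,f_3): lcm = x_1**2*x_2. S = 3/2*x_1**2 - 2*x_1*x_2.
  leading term x_1**2: subtract (3/2)·f_1 from 3/2*x_1**2 - 2*x_1*x_2 → -2*x_1*x_2 + 3*x_1
  leading term x_1*x_2: subtract (1/5)·f_2 from -2*x_1*x_2 + 3*x_1 → 16/5*x_1 + 1/5*x_2 + 4/5
  leading term x_1: subtract (-320/39)·h_4 from 16/5*x_1 + 1/5*x_2 + 4/5 → 25/13*x_2 + 100/13
  leading term x_2: no divisor's leading term divides it; move 25/13*x_2 to the remainder.
  leading term 1: no divisor's leading term divides it; move 100/13 to the remainder.
  remainder 25/13*x_2 + 100/13 ≠ 0; add h_5 = 25/13*x_2 + 100/13 to the basis.

S(f_2,f_3): lcm = x_1*x_2. S = 8/5*x_1 + 1/10*x_2 + 2/5.
  leading term x_1: subtract (-160/39)·h_4 from 8/5*x_1 + 1/10*x_2 + 2/5 → 25/26*x_2 + 50/13
  leading term x_2: subtract (1/2)·h_5 from 25/26*x_2 + 50/13 → 0
  remainder 0.

S(f_1,h_4): lcm = x_1**2. S = 7/13*x_1*x_2 + 2/13*x_1.
  leading term x_1*x_2: subtract (-7/130)·f_2 from 7/13*x_1*x_2 + 2/13*x_1 → 1/10*x_1 - 7/130*x_2 - 14/65
  leading term x_1: subtract (-10/39)·h_4 from 1/10*x_1 - 7/130*x_2 - 14/65 → 0
  remainder 0.

S(f_2,h_4): lcm = x_1*x_2. S = 1/10*x_1 + 7/13*x_2**2 + 293/130*x_2 + 2/5.
  leading term x_1: subtract (-10/39)·h_4 from 1/10*x_1 + 7/13*x_2**2 + 293/130*x_2 + 2/5 → 7/13*x_2**2 + 30/13*x_2 + 8/13
  leading term x_2**2: subtract (7/25*x_2)·h_5 from 7/13*x_2**2 + 30/13*x_2 + 8/13 → 2/13*x_2 + 8/13
  leading term x_2: subtract (2/25)·h_5 from 2/13*x_2 + 8/13 → 0
  remainder 0.

S(f_3,h_4): lcm = x_1*x_2. S = -3/2*x_1 + 7/13*x_2**2 + 28/13*x_2.
  leading term x_1: subtract (50/13)·h_4 from -3/2*x_1 + 7/13*x_2**2 + 28/13*x_2 → 7/13*x_2**2 + 35/26*x_2 - 42/13
  leading term x_2**2: subtract (7/25*x_2)·h_5 from 7/13*x_2**2 + 35/26*x_2 - 42/13 → -21/26*x_2 - 42/13
  leading term x_2: subtract (-21/50)·h_5 from -21/26*x_2 - 42/13 → 0
  remainder 0.

S(f_1,h_5): leading monomials are coprime, so the S-polynomial reduces to 0 (Buchberger's first criterion).
S(f_2,h_5): lcm = x_1*x_2. S = -39/10*x_1 + 1/10*x_2 + 2/5.
  leading term x_1: subtract (10)·h_4 from -39/10*x_1 + 1/10*x_2 + 2/5 → -2*x_2 - 8
  leading term x_2: subtract (-26/25)·h_5 from -2*x_2 - 8 → 0
  remainder 0.

S(f_3,h_5): lcm = x_1*x_2. S = -11/2*x_1.
  leading term x_1: subtract (550/39)·h_4 from -11/2*x_1 → -77/26*x_2 - 154/13
  leading term x_2: subtract (-77/50)·h_5 from -77/26*x_2 - 154/13 → 0
  remainder 0.

S(h_4,h_5): leading monomials are coprime, so the S-polynomial reduces to 0 (Buchberger's first criterion).
Every S-polynomial of the final basis reduces to 0, so we have a Gröbner basis.
Inter-reduce: drop elements whose leading term is divisible by another's, tail-reduce, and make monic.
Reduced Gröbner basis: {x_1, x_2 + 4}.

Elimination: the polynomial x_2 + 4 lies in the elimination ideal for x_2, so x_2 ∈ {-4}. For each such x_2, the remaining basis elements (now univariate) give the rest of the solution.
  x_2 = -4: the earlier basis element becomes x_1 = 0, giving x_1 = 0 — point (0, -4).
Check: every point annihilates each of the original generators.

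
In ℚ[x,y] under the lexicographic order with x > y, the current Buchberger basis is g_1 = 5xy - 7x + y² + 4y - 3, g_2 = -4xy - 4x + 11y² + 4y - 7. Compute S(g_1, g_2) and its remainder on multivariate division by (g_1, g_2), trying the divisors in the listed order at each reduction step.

lcm(LM(g_1), LM(g_2)) = xy.
S = (lcm/LT(g_1))·g_1 − (lcm/LT(g_2))·g_2 = -12/5x + 59/20y² + 9/5y - 47/20.
Reduce S modulo (g_1, g_2) in that order:
  leading term x: no divisor's leading term divides it; move -12/5x to the remainder.
  leading term y²: no divisor's leading term divides it; move 59/20y² to the remainder.
  leading term y: no divisor's leading term divides it; move 9/5y to the remainder.
  leading term 1: no divisor's leading term divides it; move -47/20 to the remainder.
The remainder -12/5x + 59/20y² + 9/5y - 47/20 is nonzero, so it would be added as the next basis element.

S(g_1, g_2) = -12/5x + 59/20y² + 9/5y - 47/20; remainder on division = -12/5x + 59/20y² + 9/5y - 47/20.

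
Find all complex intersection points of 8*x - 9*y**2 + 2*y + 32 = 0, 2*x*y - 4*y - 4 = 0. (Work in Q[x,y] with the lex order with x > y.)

{(1, -2), (-sqrt(43)/2 - 1/2, 10/9 - 2*sqrt(43)/9), (-1/2 + sqrt(43)/2, 10/9 + 2*sqrt(43)/9)}

Compute a lex Gröbner basis by Buchberger's algorithm.
f_1 = 8*x - 9*y**2 + 2*y + 32, LT = x.
f_2 = 2*x*y - 4*y - 4, LT = x*y.

S(f_1,f_2): lcm = x*y. S = -9/8*y**3 + 1/4*y**2 + 6*y + 2.
  leading term y**3: no divisor's leading term divides it; move -9/8*y**3 to the remainder.
  leading term y**2: no divisor's leading term divides it; move 1/4*y**2 to the remainder.
  leading term y: no divisor's leading term divides it; move 6*y to the remainder.
  leading term 1: no divisor's leading term divides it; move 2 to the remainder.
  remainder -9/8*y**3 + 1/4*y**2 + 6*y + 2 ≠ 0; add h_3 = -9/8*y**3 + 1/4*y**2 + 6*y + 2 to the basis.

The other S-polynomials (S(f_1,h_3), S(f_2,h_3)) all reduce to 0 modulo the current basis, so we have a Gröbner basis.
Inter-reduce: drop elements whose leading term is divisible by another's, tail-reduce, and make monic.
Reduced Gröbner basis: {x - 9/8*y**2 + 1/4*y + 4, y**3 - 2/9*y**2 - 16/3*y - 16/9}.

Elimination: the polynomial y**3 - 2/9*y**2 - 16/3*y - 16/9 lies in the elimination ideal for y, so y ∈ {-2, 10/9 - 2*sqrt(43)/9, 10/9 + 2*sqrt(43)/9}. For each such y, the remaining basis elements (now univariate) give the rest of the solution.
  y = -2: the earlier basis element becomes x - 1 = 0, giving x = 1 — point (1, -2).
  y = 10/9 - 2*sqrt(43)/9: the earlier basis element becomes x + 1/2 + sqrt(43)/2 = 0, giving x = -sqrt(43)/2 - 1/2 — point (-sqrt(43)/2 - 1/2, 10/9 - 2*sqrt(43)/9).
  y = 10/9 + 2*sqrt(43)/9: the earlier basis element becomes x - sqrt(43)/2 + 1/2 = 0, giving x = -1/2 + sqrt(43)/2 — point (-1/2 + sqrt(43)/2, 10/9 + 2*sqrt(43)/9).
A lex Gröbner basis triangularizes the system, enabling back-substitution.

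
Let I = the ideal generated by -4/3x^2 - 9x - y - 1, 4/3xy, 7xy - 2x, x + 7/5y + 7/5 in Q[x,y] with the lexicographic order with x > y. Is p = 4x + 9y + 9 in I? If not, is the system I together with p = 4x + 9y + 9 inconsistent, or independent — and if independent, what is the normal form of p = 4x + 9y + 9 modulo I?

First compute the reduced Gröbner basis of I by Buchberger's algorithm.
f_1 = -4/3x^2 - 9x - y - 1, LT = x^2.
f_2 = 4/3xy, LT = xy.
f_3 = 7xy - 2x, LT = xy.
f_4 = x + 7/5y + 7/5, LT = x.

S(f_1,f_2): lcm = x^2y. S = 27/4xy + 3/4y^2 + 3/4y.
  reduce S modulo (f_1, f_2, f_3, f_4):
  remainder 3/4y^2 + 3/4y ≠ 0; add h_5 = 3/4y^2 + 3/4y to the basis.

S(f_1,f_3): lcm = x^2y. S = 2/7x^2 + 27/4xy + 3/4y^2 + 3/4y.
  reduce S modulo (f_1, f_2, f_3, f_4, h_5):
  remainder 87/35y + 87/35 ≠ 0; add h_6 = 87/35y + 87/35 to the basis.

The other S-polynomials (S(f_1,f_4), S(f_2,f_3), S(f_2,f_4), S(f_3,f_4), S(f_1,h_5), S(f_2,h_5), S(f_3,h_5), S(f_4,h_5), S(f_1,h_6), S(f_2,h_6), S(f_3,h_6), S(f_4,h_6), S(h_5,h_6)) all reduce to 0 modulo the current basis, so we have a Gröbner basis.
Inter-reduce: drop elements whose leading term is divisible by another's, tail-reduce, and make monic.
Reduced Gröbner basis: {x, y + 1}.
Label its elements g_1 = x, g_2 = y + 1.

Reduce p = 4x + 9y + 9 modulo G:
  leading term x: subtract (4)·g_1 from 4x + 9y + 9 → 9y + 9
  leading term y: subtract (9)·g_2 from 9y + 9 → 0
  normal form = 0.
Since the normal form is 0, p ∈ I.

The remainder on division by a Gröbner basis is unique — it is the normal form.

4x + 9y + 9 lies in I (it reduces to 0).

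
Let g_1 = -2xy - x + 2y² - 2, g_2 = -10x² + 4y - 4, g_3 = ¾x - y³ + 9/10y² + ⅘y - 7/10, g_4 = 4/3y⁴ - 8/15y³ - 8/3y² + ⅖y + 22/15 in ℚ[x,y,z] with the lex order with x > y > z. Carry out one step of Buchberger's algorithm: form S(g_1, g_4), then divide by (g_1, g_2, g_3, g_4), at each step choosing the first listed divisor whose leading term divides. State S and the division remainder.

S(g_1, g_4) = 9/10xy³ + 2xy² - 3/10xy - 11/10x - y⁵ + y³; remainder on division = 0.

lcm(LM(g_1), LM(g_4)) = xy⁴.
S = (lcm/LT(g_1))·g_1 − (lcm/LT(g_4))·g_4 = 9/10xy³ + 2xy² - 3/10xy - 11/10x - y⁵ + y³.
Reduce S modulo (g_1, g_2, g_3, g_4) in that order:
  leading term xy³: subtract (-9/20y²)·g_1 from 9/10xy³ + 2xy² - 3/10xy - 11/10x - y⁵ + y³ → 31/20xy² - 3/10xy - 11/10x - y⁵ + 9/10y⁴ + y³ - 9/10y²
  leading term xy²: subtract (-31/40y)·g_1 from 31/20xy² - 3/10xy - 11/10x - y⁵ + 9/10y⁴ + y³ - 9/10y² → -43/40xy - 11/10x - y⁵ + 9/10y⁴ + 51/20y³ - 9/10y² - 31/20y
  leading term xy: subtract (43/80)·g_1 from -43/40xy - 11/10x - y⁵ + 9/10y⁴ + 51/20y³ - 9/10y² - 31/20y → -9/16x - y⁵ + 9/10y⁴ + 51/20y³ - 79/40y² - 31/20y + 43/40
  leading term x: subtract (-¾)·g_3 from -9/16x - y⁵ + 9/10y⁴ + 51/20y³ - 79/40y² - 31/20y + 43/40 → -y⁵ + 9/10y⁴ + 9/5y³ - 13/10y² - 19/20y + 11/20
  leading term y⁵: subtract (-¾y)·g_4 from -y⁵ + 9/10y⁴ + 9/5y³ - 13/10y² - 19/20y + 11/20 → ½y⁴ - ⅕y³ - y² + 3/20y + 11/20
  leading term y⁴: subtract (⅜)·g_4 from ½y⁴ - ⅕y³ - y² + 3/20y + 11/20 → 0
The remainder is 0, so this S-polynomial contributes no new basis element.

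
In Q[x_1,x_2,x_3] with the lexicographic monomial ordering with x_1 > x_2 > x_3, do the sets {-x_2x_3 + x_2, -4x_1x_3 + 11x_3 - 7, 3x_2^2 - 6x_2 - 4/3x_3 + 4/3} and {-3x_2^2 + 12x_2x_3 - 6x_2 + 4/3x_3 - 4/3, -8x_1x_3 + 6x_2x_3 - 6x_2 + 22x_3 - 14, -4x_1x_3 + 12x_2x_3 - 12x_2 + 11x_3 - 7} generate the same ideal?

Yes, the ideals are equal.

Since reduced Gröbner bases are canonical representatives of ideals under a given ordering, it suffices to compute and compare them.
Buchberger on the first generating set:
f_1 = -x_2x_3 + x_2, LT = x_2x_3.
f_2 = -4x_1x_3 + 11x_3 - 7, LT = x_1x_3.
f_3 = 3x_2^2 - 6x_2 - 4/3x_3 + 4/3, LT = x_2^2.

S(f_1,f_2): lcm = x_1x_2x_3. S = -x_1x_2 + 11/4x_2x_3 - 7/4x_2.
  reduce S modulo (f_1, f_2, f_3):
  remainder -x_1x_2 + x_2 ≠ 0; add g_4 = -x_1x_2 + x_2 to the basis.

S(f_1,f_3): lcm = x_2^2x_3. S = -x_2^2 + 2x_2x_3 + 4/9x_3^2 - 4/9x_3.
  reduce S modulo (f_1, f_2, f_3, g_4):
  remainder 4/9x_3^2 - 8/9x_3 + 4/9 ≠ 0; add g_5 = 4/9x_3^2 - 8/9x_3 + 4/9 to the basis.

S(f_3,g_4): lcm = x_1x_2^2. S = -2x_1x_2 - 4/9x_1x_3 + 4/9x_1 + x_2^2.
  reduce S modulo (f_1, f_2, f_3, g_4, g_5):
  remainder 4/9x_1 - 7/9x_3 + 1/3 ≠ 0; add g_6 = 4/9x_1 - 7/9x_3 + 1/3 to the basis.

The other S-polynomials (S(f_2,f_3), S(f_1,g_4), S(f_2,g_4), S(f_1,g_5), S(f_2,g_5), S(f_3,g_5), S(g_4,g_5), S(f_1,g_6), S(f_2,g_6), S(f_3,g_6), S(g_4,g_6), S(g_5,g_6)) all reduce to 0 modulo the current basis, so we have a Gröbner basis.
Inter-reduce: drop elements whose leading term is divisible by another's, tail-reduce, and make monic.
Reduced Gröbner basis: {x_1 - 7/4x_3 + 3/4, x_2^2 - 2x_2 - 4/9x_3 + 4/9, x_2x_3 - x_2, x_3^2 - 2x_3 + 1}.

Buchberger on the second generating set:
h_1 = -3x_2^2 + 12x_2x_3 - 6x_2 + 4/3x_3 - 4/3, LT = x_2^2.
h_2 = -8x_1x_3 + 6x_2x_3 - 6x_2 + 22x_3 - 14, LT = x_1x_3.
h_3 = -4x_1x_3 + 12x_2x_3 - 12x_2 + 11x_3 - 7, LT = x_1x_3.

S(h_2,h_3): lcm = x_1x_3. S = 9/4x_2x_3 - 9/4x_2.
  reduce S modulo (h_1, h_2, h_3):
  remainder 9/4x_2x_3 - 9/4x_2 ≠ 0; add k_4 = 9/4x_2x_3 - 9/4x_2 to the basis.

S(h_1,k_4): lcm = x_2^2x_3. S = x_2^2 - 4x_2x_3^2 + 2x_2x_3 - 4/9x_3^2 + 4/9x_3.
  reduce S modulo (h_1, h_2, h_3, k_4):
  remainder -4/9x_3^2 + 8/9x_3 - 4/9 ≠ 0; add k_5 = -4/9x_3^2 + 8/9x_3 - 4/9 to the basis.

S(h_2,k_4): lcm = x_1x_2x_3. S = x_1x_2 - 3/4x_2^2x_3 + 3/4x_2^2 - 11/4x_2x_3 + 7/4x_2.
  reduce S modulo (h_1, h_2, h_3, k_4, k_5):
  remainder x_1x_2 - x_2 ≠ 0; add k_6 = x_1x_2 - x_2 to the basis.

S(h_2,k_5): lcm = x_1x_3^2. S = 2x_1x_3 - x_1 - 3/4x_2x_3^2 + 3/4x_2x_3 - 11/4x_3^2 + 7/4x_3.
  reduce S modulo (h_1, h_2, h_3, k_4, k_5, k_6):
  remainder -x_1 + 7/4x_3 - 3/4 ≠ 0; add k_7 = -x_1 + 7/4x_3 - 3/4 to the basis.

The other S-polynomials (S(h_1,h_2), S(h_1,h_3), S(h_3,k_4), S(h_1,k_5), S(h_3,k_5), S(k_4,k_5), S(h_1,k_6), S(h_2,k_6), S(h_3,k_6), S(k_4,k_6), S(k_5,k_6), S(h_1,k_7), S(h_2,k_7), S(h_3,k_7), S(k_4,k_7), S(k_5,k_7), S(k_6,k_7)) all reduce to 0 modulo the current basis, so we have a Gröbner basis.
Inter-reduce: drop elements whose leading term is divisible by another's, tail-reduce, and make monic.
Reduced Gröbner basis: {x_1 - 7/4x_3 + 3/4, x_2^2 - 2x_2 - 4/9x_3 + 4/9, x_2x_3 - x_2, x_3^2 - 2x_3 + 1}.

These coincide, so the ideals are equal.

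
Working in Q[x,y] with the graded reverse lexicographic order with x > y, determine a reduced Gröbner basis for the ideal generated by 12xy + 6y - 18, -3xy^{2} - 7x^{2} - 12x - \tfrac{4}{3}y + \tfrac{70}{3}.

The reduced Gröbner basis is the canonical form of the ideal for this ordering.

f_1 = 12xy + 6y - 18, LT = xy.
f_2 = -3xy^{2} - 7x^{2} - 12x - \tfrac{4}{3}y + \tfrac{70}{3}, LT = xy^{2}.

S(f_1,f_2): lcm = xy^{2}. S = -\tfrac{7}{3}x^{2} + \tfrac{1}{2}y^{2} - 4x - \tfrac{35}{18}y + \tfrac{70}{9}.
  reduce S modulo (f_1, f_2):
  remainder -\tfrac{7}{3}x^{2} + \tfrac{1}{2}y^{2} - 4x - \tfrac{35}{18}y + \tfrac{70}{9} ≠ 0; add g_3 = -\tfrac{7}{3}x^{2} + \tfrac{1}{2}y^{2} - 4x - \tfrac{35}{18}y + \tfrac{70}{9} to the basis.

S(f_1,g_3): lcm = x^{2}y. S = \tfrac{3}{14}y^{3} - \tfrac{17}{14}xy - \tfrac{5}{6}y^{2} - \tfrac{3}{2}x + \tfrac{10}{3}y.
  reduce S modulo (f_1, f_2, g_3):
  remainder \tfrac{3}{14}y^{3} - \tfrac{5}{6}y^{2} - \tfrac{3}{2}x + \tfrac{331}{84}y - \tfrac{51}{28} ≠ 0; add g_4 = \tfrac{3}{14}y^{3} - \tfrac{5}{6}y^{2} - \tfrac{3}{2}x + \tfrac{331}{84}y - \tfrac{51}{28} to the basis.

The other S-polynomials (S(f_2,g_3), S(f_1,g_4), S(f_2,g_4), S(g_3,g_4)) all reduce to 0 modulo the current basis, so we have a Gröbner basis.
Inter-reduce: drop elements whose leading term is divisible by another's, tail-reduce, and make monic.

G = {y^{3} - \tfrac{35}{9}y^{2} - 7x + \tfrac{331}{18}y - \tfrac{17}{2}, x^{2} - \tfrac{3}{14}y^{2} + \tfrac{12}{7}x + \tfrac{5}{6}y - \tfrac{10}{3}, xy + \tfrac{1}{2}y - \tfrac{3}{2}}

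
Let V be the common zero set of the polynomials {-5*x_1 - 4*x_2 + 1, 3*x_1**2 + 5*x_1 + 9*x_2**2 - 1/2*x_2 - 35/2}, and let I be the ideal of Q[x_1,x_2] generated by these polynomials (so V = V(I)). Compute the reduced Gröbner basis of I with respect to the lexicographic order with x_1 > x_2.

G = {x_1 + 4/5*x_2 - 1/5, x_2**2 - 1/2*x_2 - 3/2}

f_1 = -5*x_1 - 4*x_2 + 1, LT = x_1.
f_2 = 3*x_1**2 + 5*x_1 + 9*x_2**2 - 1/2*x_2 - 35/2, LT = x_1**2.

S(f_1,f_2): lcm = x_1**2. S = 4/5*x_1*x_2 - 28/15*x_1 - 3*x_2**2 + 1/6*x_2 + 35/6.
  leading term x_1*x_2: subtract (-4/25*x_2)·f_1 from 4/5*x_1*x_2 - 28/15*x_1 - 3*x_2**2 + 1/6*x_2 + 35/6 → -28/15*x_1 - 91/25*x_2**2 + 49/150*x_2 + 35/6
  leading term x_1: subtract (28/75)·f_1 from -28/15*x_1 - 91/25*x_2**2 + 49/150*x_2 + 35/6 → -91/25*x_2**2 + 91/50*x_2 + 273/50
  leading term x_2**2: no divisor's leading term divides it; move -91/25*x_2**2 to the remainder.
  leading term x_2: no divisor's leading term divides it; move 91/50*x_2 to the remainder.
  leading term 1: no divisor's leading term divides it; move 273/50 to the remainder.
  remainder -91/25*x_2**2 + 91/50*x_2 + 273/50 ≠ 0; add g_3 = -91/25*x_2**2 + 91/50*x_2 + 273/50 to the basis.

The other S-polynomials (S(f_1,g_3), S(f_2,g_3)) all reduce to 0 modulo the current basis, so we have a Gröbner basis.
Inter-reduce: drop elements whose leading term is divisible by another's, tail-reduce, and make monic.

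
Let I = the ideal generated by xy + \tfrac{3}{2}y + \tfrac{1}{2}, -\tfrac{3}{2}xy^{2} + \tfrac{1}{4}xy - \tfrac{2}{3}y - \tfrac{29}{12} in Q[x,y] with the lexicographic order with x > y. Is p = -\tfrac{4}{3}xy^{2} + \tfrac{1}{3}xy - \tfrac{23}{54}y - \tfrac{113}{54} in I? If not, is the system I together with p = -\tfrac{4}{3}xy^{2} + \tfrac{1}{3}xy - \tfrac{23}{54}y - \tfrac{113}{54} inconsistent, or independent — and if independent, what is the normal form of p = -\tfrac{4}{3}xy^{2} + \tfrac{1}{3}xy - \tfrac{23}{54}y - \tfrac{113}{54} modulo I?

-\tfrac{4}{3}xy^{2} + \tfrac{1}{3}xy - \tfrac{23}{54}y - \tfrac{113}{54} lies in I (it reduces to 0).

First compute the reduced Gröbner basis of I by Buchberger's algorithm.
f_1 = xy + \tfrac{3}{2}y + \tfrac{1}{2}, LT = xy.
f_2 = -\tfrac{3}{2}xy^{2} + \tfrac{1}{4}xy - \tfrac{2}{3}y - \tfrac{29}{12}, LT = xy^{2}.

S(f_1,f_2): lcm = xy^{2}. S = \tfrac{1}{6}xy + \tfrac{3}{2}y^{2} + \tfrac{1}{18}y - \tfrac{29}{18}.
  leading term xy: subtract (\tfrac{1}{6})·f_1 from \tfrac{1}{6}xy + \tfrac{3}{2}y^{2} + \tfrac{1}{18}y - \tfrac{29}{18} → \tfrac{3}{2}y^{2} - \tfrac{7}{36}y - \tfrac{61}{36}
  leading term y^{2}: no divisor's leading term divides it; move \tfrac{3}{2}y^{2} to the remainder.
  leading term y: no divisor's leading term divides it; move -\tfrac{7}{36}y to the remainder.
  leading term 1: no divisor's leading term divides it; move -\tfrac{61}{36} to the remainder.
  remainder \tfrac{3}{2}y^{2} - \tfrac{7}{36}y - \tfrac{61}{36} ≠ 0; add h_3 = \tfrac{3}{2}y^{2} - \tfrac{7}{36}y - \tfrac{61}{36} to the basis.

S(f_1,h_3): lcm = xy^{2}. S = \tfrac{7}{54}xy + \tfrac{61}{54}x + \tfrac{3}{2}y^{2} + \tfrac{1}{2}y.
  leading term xy: subtract (\tfrac{7}{54})·f_1 from \tfrac{7}{54}xy + \tfrac{61}{54}x + \tfrac{3}{2}y^{2} + \tfrac{1}{2}y → \tfrac{61}{54}x + \tfrac{3}{2}y^{2} + \tfrac{11}{36}y - \tfrac{7}{108}
  leading term x: no divisor's leading term divides it; move \tfrac{61}{54}x to the remainder.
  leading term y^{2}: subtract (1)·h_3 from \tfrac{3}{2}y^{2} + \tfrac{11}{36}y - \tfrac{7}{108} → \tfrac{1}{2}y + \tfrac{44}{27}
  leading term y: no divisor's leading term divides it; move \tfrac{1}{2}y to the remainder.
  leading term 1: no divisor's leading term divides it; move \tfrac{44}{27} to the remainder.
  remainder \tfrac{61}{54}x + \tfrac{1}{2}y + \tfrac{44}{27} ≠ 0; add h_4 = \tfrac{61}{54}x + \tfrac{1}{2}y + \tfrac{44}{27} to the basis.

The other S-polynomials (S(f_2,h_3), S(f_1,h_4), S(f_2,h_4), S(h_3,h_4)) all reduce to 0 modulo the current basis, so we have a Gröbner basis.
Inter-reduce: drop elements whose leading term is divisible by another's, tail-reduce, and make monic.
Reduced Gröbner basis: {x + \tfrac{27}{61}y + \tfrac{88}{61}, y^{2} - \tfrac{7}{54}y - \tfrac{61}{54}}.
Label its elements g_1 = x + \tfrac{27}{61}y + \tfrac{88}{61}, g_2 = y^{2} - \tfrac{7}{54}y - \tfrac{61}{54}.

Reduce p = -\tfrac{4}{3}xy^{2} + \tfrac{1}{3}xy - \tfrac{23}{54}y - \tfrac{113}{54} modulo G:
  leading term xy^{2}: subtract (-\tfrac{4}{3}y^{2})·g_1 from -\tfrac{4}{3}xy^{2} + \tfrac{1}{3}xy - \tfrac{23}{54}y - \tfrac{113}{54} → \tfrac{1}{3}xy + \tfrac{36}{61}y^{3} + \tfrac{352}{183}y^{2} - \tfrac{23}{54}y - \tfrac{113}{54}
  leading term xy: subtract (\tfrac{1}{3}y)·g_1 from \tfrac{1}{3}xy + \tfrac{36}{61}y^{3} + \tfrac{352}{183}y^{2} - \tfrac{23}{54}y - \tfrac{113}{54} → \tfrac{36}{61}y^{3} + \tfrac{325}{183}y^{2} - \tfrac{2987}{3294}y - \tfrac{113}{54}
  leading term y^{3}: subtract (\tfrac{36}{61}y)·g_2 from \tfrac{36}{61}y^{3} + \tfrac{325}{183}y^{2} - \tfrac{2987}{3294}y - \tfrac{113}{54} → \tfrac{113}{61}y^{2} - \tfrac{791}{3294}y - \tfrac{113}{54}
  leading term y^{2}: subtract (\tfrac{113}{61})·g_2 from \tfrac{113}{61}y^{2} - \tfrac{791}{3294}y - \tfrac{113}{54} → 0
  normal form = 0.
Since the normal form is 0, p ∈ I.

The remainder on division by a Gröbner basis is unique — it is the normal form.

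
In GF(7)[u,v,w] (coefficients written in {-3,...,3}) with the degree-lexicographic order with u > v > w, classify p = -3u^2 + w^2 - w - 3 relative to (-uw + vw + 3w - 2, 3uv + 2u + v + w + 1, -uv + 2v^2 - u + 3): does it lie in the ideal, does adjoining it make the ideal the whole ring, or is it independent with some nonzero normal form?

First compute the reduced Gröbner basis of I by Buchberger's algorithm.
f_1 = -uw + vw + 3w - 2, LT = uw.
f_2 = 3uv + 2u + v + w + 1, LT = uv.
f_3 = -uv + 2v^2 - u + 3, LT = uv.

S(f_1,f_2): lcm = uvw. S = -v^2w - 3uw - vw + 2w^2 + 2v + 2w.
  leading term v^2w: no divisor's leading term divides it; move -v^2w to the remainder.
  leading term uw: subtract (3)·f_1 from -3uw - vw + 2w^2 + 2v + 2w → 3vw + 2w^2 + 2v - 1
  leading term vw: no divisor's leading term divides it; move 3vw to the remainder.
  leading term w^2: no divisor's leading term divides it; move 2w^2 to the remainder.
  leading term v: no divisor's leading term divides it; move 2v to the remainder.
  leading term 1: no divisor's leading term divides it; move -1 to the remainder.
  remainder -v^2w + 3vw + 2w^2 + 2v - 1 ≠ 0; add h_4 = -v^2w + 3vw + 2w^2 + 2v - 1 to the basis.

S(f_1,f_3): lcm = uvw. S = v^2w - uw - 3vw + 2v + 3w.
  leading term v^2w: subtract (-1)·h_4 from v^2w - uw - 3vw + 2v + 3w → -uw + 2w^2 - 3v + 3w - 1
  leading term uw: subtract (1)·f_1 from -uw + 2w^2 - 3v + 3w - 1 → -vw + 2w^2 - 3v + 1
  leading term vw: no divisor's leading term divides it; move -vw to the remainder.
  leading term w^2: no divisor's leading term divides it; move 2w^2 to the remainder.
  leading term v: no divisor's leading term divides it; move -3v to the remainder.
  leading term 1: no divisor's leading term divides it; move 1 to the remainder.
  remainder -vw + 2w^2 - 3v + 1 ≠ 0; add h_5 = -vw + 2w^2 - 3v + 1 to the basis.

S(f_2,f_3): lcm = uv. S = 2v^2 + 2u - 2v - 2w + 1.
  leading term v^2: no divisor's leading term divides it; move 2v^2 to the remainder.
  leading term u: no divisor's leading term divides it; move 2u to the remainder.
  leading term v: no divisor's leading term divides it; move -2v to the remainder.
  leading term w: no divisor's leading term divides it; move -2w to the remainder.
  leading term 1: no divisor's leading term divides it; move 1 to the remainder.
  remainder 2v^2 + 2u - 2v - 2w + 1 ≠ 0; add h_6 = 2v^2 + 2u - 2v - 2w + 1 to the basis.

S(f_3,h_4): lcm = uv^2w. S = -2v^3w - 3uvw + 2uw^2 + 2uv - 3vw - u.
  leading term v^3w: subtract (2v)·h_4 from -2v^3w - 3uvw + 2uw^2 + 2uv - 3vw - u → -3uvw + 2uw^2 + v^2w + 3vw^2 + 2uv + 3v^2 - 3vw - u + 2v
  leading term uvw: subtract (3v)·f_1 from -3uvw + 2uw^2 + v^2w + 3vw^2 + 2uv + 3v^2 - 3vw - u + 2v → 2uw^2 - 2v^2w + 3vw^2 + 2uv + 3v^2 + 2vw - u + v
  leading term uw^2: subtract (-2w)·f_1 from 2uw^2 - 2v^2w + 3vw^2 + 2uv + 3v^2 + 2vw - u + v → -2v^2w - 2vw^2 + 2uv + 3v^2 + 2vw - w^2 - u + v + 3w
  leading term v^2w: subtract (2)·h_4 from -2v^2w - 2vw^2 + 2uv + 3v^2 + 2vw - w^2 - u + v + 3w → -2vw^2 + 2uv + 3v^2 + 3vw + 2w^2 - u - 3v + 3w + 2
  leading term vw^2: subtract (2w)·h_5 from -2vw^2 + 2uv + 3v^2 + 3vw + 2w^2 - u - 3v + 3w + 2 → 3w^3 + 2uv + 3v^2 + 2vw + 2w^2 - u - 3v + w + 2
  leading term w^3: no divisor's leading term divides it; move 3w^3 to the remainder.
  leading term uv: subtract (3)·f_2 from 2uv + 3v^2 + 2vw + 2w^2 - u - 3v + w + 2 → 3v^2 + 2vw + 2w^2 + v - 2w - 1
  leading term v^2: subtract (-2)·h_6 from 3v^2 + 2vw + 2w^2 + v - 2w - 1 → 2vw + 2w^2 - 3u - 3v + w + 1
  leading term vw: subtract (-2)·h_5 from 2vw + 2w^2 - 3u - 3v + w + 1 → -w^2 - 3u - 2v + w + 3
  leading term w^2: no divisor's leading term divides it; move -w^2 to the remainder.
  leading term u: no divisor's leading term divides it; move -3u to the remainder.
  leading term v: no divisor's leading term divides it; move -2v to the remainder.
  leading term w: no divisor's leading term divides it; move w to the remainder.
  leading term 1: no divisor's leading term divides it; move 3 to the remainder.
  remainder 3w^3 - w^2 - 3u - 2v + w + 3 ≠ 0; add h_7 = 3w^3 - w^2 - 3u - 2v + w + 3 to the basis.

S(f_2,h_6): lcm = uv^2. S = -u^2 - 3uv + uw - 2v^2 - 2vw + 3u - 2v.
  leading term u^2: no divisor's leading term divides it; move -u^2 to the remainder.
  leading term uv: subtract (-1)·f_2 from -3uv + uw - 2v^2 - 2vw + 3u - 2v → uw - 2v^2 - 2vw - 2u - v + w + 1
  leading term uw: subtract (-1)·f_1 from uw - 2v^2 - 2vw - 2u - v + w + 1 → -2v^2 - vw - 2u - v - 3w - 1
  leading term v^2: subtract (-1)·h_6 from -2v^2 - vw - 2u - v - 3w - 1 → -vw - 3v + 2w
  leading term vw: subtract (1)·h_5 from -vw - 3v + 2w → -2w^2 + 2w - 1
  leading term w^2: no divisor's leading term divides it; move -2w^2 to the remainder.
  leading term w: no divisor's leading term divides it; move 2w to the remainder.
  leading term 1: no divisor's leading term divides it; move -1 to the remainder.
  remainder -u^2 - 2w^2 + 2w - 1 ≠ 0; add h_8 = -u^2 - 2w^2 + 2w - 1 to the basis.

The other S-polynomials (S(f_1,h_4), S(f_2,h_4), S(f_1,h_5), S(f_2,h_5), S(f_3,h_5), S(h_4,h_5), S(f_1,h_6), S(f_3,h_6), S(h_4,h_6), S(h_5,h_6), S(f_1,h_7), S(f_2,h_7), S(f_3,h_7), S(h_4,h_7), S(h_5,h_7), S(h_6,h_7), S(f_1,h_8), S(f_2,h_8), S(f_3,h_8), S(h_4,h_8), S(h_5,h_8), S(h_6,h_8), S(h_7,h_8)) all reduce to 0 modulo the current basis, so we have a Gröbner basis.
Inter-reduce: drop elements whose leading term is divisible by another's, tail-reduce, and make monic.
Reduced Gröbner basis: {w^3 + 2w^2 - u - 3v - 2w + 1, u^2 + 2w^2 - 2w + 1, uv + 3u - 2v - 2w - 2, uw - 2w^2 + 3v - 3w + 1, v^2 + u - v - w - 3, vw - 2w^2 + 3v - 1}.
Label its elements g_1 = w^3 + 2w^2 - u - 3v - 2w + 1, g_2 = u^2 + 2w^2 - 2w + 1, g_3 = uv + 3u - 2v - 2w - 2, g_4 = uw - 2w^2 + 3v - 3w + 1, g_5 = v^2 + u - v - w - 3, g_6 = vw - 2w^2 + 3v - 1.

Reduce p = -3u^2 + w^2 - w - 3 modulo G:
  leading term u^2: subtract (-3)·g_2 from -3u^2 + w^2 - w - 3 → 0
  normal form = 0.
Since the normal form is 0, p ∈ I.

-3u^2 + w^2 - w - 3 lies in I (it reduces to 0).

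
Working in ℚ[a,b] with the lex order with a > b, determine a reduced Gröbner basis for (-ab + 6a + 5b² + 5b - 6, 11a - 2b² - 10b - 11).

G = {a - 2/11b² - 10/11b - 1, b³ - 57/2b² - 52b}

f_1 = -ab + 6a + 5b² + 5b - 6, LT = ab.
f_2 = 11a - 2b² - 10b - 11, LT = a.

S(f_1,f_2): lcm = ab. S = -6a + 2/11b³ - 45/11b² - 4b + 6.
  leading term a: subtract (-6/11)·f_2 from -6a + 2/11b³ - 45/11b² - 4b + 6 → 2/11b³ - 57/11b² - 104/11b
  leading term b³: no divisor's leading term divides it; move 2/11b³ to the remainder.
  leading term b²: no divisor's leading term divides it; move -57/11b² to the remainder.
  leading term b: no divisor's leading term divides it; move -104/11b to the remainder.
  remainder 2/11b³ - 57/11b² - 104/11b ≠ 0; add g_3 = 2/11b³ - 57/11b² - 104/11b to the basis.

The other S-polynomials (S(f_1,g_3), S(f_2,g_3)) all reduce to 0 modulo the current basis, so we have a Gröbner basis.
Inter-reduce: drop elements whose leading term is divisible by another's, tail-reduce, and make monic.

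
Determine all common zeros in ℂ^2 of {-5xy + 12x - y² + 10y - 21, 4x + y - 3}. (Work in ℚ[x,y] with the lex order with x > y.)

{(19/4, -16), (0, 3)}

Compute a lex Gröbner basis by Buchberger's algorithm.
f_1 = -5xy + 12x - y² + 10y - 21, LT = xy.
f_2 = 4x + y - 3, LT = x.

S(f_1,f_2): lcm = xy. S = -12/5x - 1/20y² - 5/4y + 21/5.
  reduce S modulo (f_1, f_2):
  remainder -1/20y² - 13/20y + 12/5 ≠ 0; add h_3 = -1/20y² - 13/20y + 12/5 to the basis.

The other S-polynomials (S(f_1,h_3), S(f_2,h_3)) all reduce to 0 modulo the current basis, so we have a Gröbner basis.
Inter-reduce: drop elements whose leading term is divisible by another's, tail-reduce, and make monic.
Reduced Gröbner basis: {x + ¼y - ¾, y² + 13y - 48}.

Since the basis is lex-ordered, y² + 13y - 48 is univariate in y. Its roots are {-16, 3}. Back-substituting each root into the other basis elements fixes the other coordinates.
  y = -16: the earlier basis element becomes x - 19/4 = 0, giving x = 19/4 — point (19/4, -16).
  y = 3: the earlier basis element becomes x = 0, giving x = 0 — point (0, 3).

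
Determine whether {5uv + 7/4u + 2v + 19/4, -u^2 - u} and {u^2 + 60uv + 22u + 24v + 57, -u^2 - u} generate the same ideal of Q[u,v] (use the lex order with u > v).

Yes, the ideals are equal.

Equality of ideals is decidable: compute both reduced Gröbner bases (unique for the ordering) and check whether they agree.
Buchberger on the first generating set:
f_1 = 5uv + 7/4u + 2v + 19/4, LT = uv.
f_2 = -u^2 - u, LT = u^2.

S(f_1,f_2): lcm = u^2v. S = 7/20u^2 - 3/5uv + 19/20u.
  leading term u^2: subtract (-7/20)·f_2 from 7/20u^2 - 3/5uv + 19/20u → -3/5uv + 3/5u
  leading term uv: subtract (-3/25)·f_1 from -3/5uv + 3/5u → 81/100u + 6/25v + 57/100
  leading term u: no divisor's leading term divides it; move 81/100u to the remainder.
  leading term v: no divisor's leading term divides it; move 6/25v to the remainder.
  leading term 1: no divisor's leading term divides it; move 57/100 to the remainder.
  remainder 81/100u + 6/25v + 57/100 ≠ 0; add g_3 = 81/100u + 6/25v + 57/100 to the basis.

S(f_1,g_3): lcm = uv. S = 7/20u - 8/27v^2 - 41/135v + 19/20.
  leading term u: subtract (35/81)·g_3 from 7/20u - 8/27v^2 - 41/135v + 19/20 → -8/27v^2 - 11/27v + 19/27
  leading term v^2: no divisor's leading term divides it; move -8/27v^2 to the remainder.
  leading term v: no divisor's leading term divides it; move -11/27v to the remainder.
  leading term 1: no divisor's leading term divides it; move 19/27 to the remainder.
  remainder -8/27v^2 - 11/27v + 19/27 ≠ 0; add g_4 = -8/27v^2 - 11/27v + 19/27 to the basis.

S(f_2,g_3): lcm = u^2. S = -8/27uv + 8/27u.
  leading term uv: subtract (-8/135)·f_1 from -8/27uv + 8/27u → 2/5u + 16/135v + 38/135
  leading term u: subtract (40/81)·g_3 from 2/5u + 16/135v + 38/135 → 0
  remainder 0.

S(f_1,g_4): lcm = uv^2. S = -41/40uv + 19/8u + 2/5v^2 + 19/20v.
  leading term uv: subtract (-41/200)·f_1 from -41/40uv + 19/8u + 2/5v^2 + 19/20v → 2187/800u + 2/5v^2 + 34/25v + 779/800
  leading term u: subtract (27/8)·g_3 from 2187/800u + 2/5v^2 + 34/25v + 779/800 → 2/5v^2 + 11/20v - 19/20
  leading term v^2: subtract (-27/20)·g_4 from 2/5v^2 + 11/20v - 19/20 → 0
  remainder 0.

S(f_2,g_4): leading monomials are coprime, so the S-polynomial reduces to 0 (Buchberger's first criterion).
S(g_3,g_4): leading monomials are coprime, so the S-polynomial reduces to 0 (Buchberger's first criterion).
Every S-polynomial of the final basis reduces to 0, so we have a Gröbner basis.
Inter-reduce: drop elements whose leading term is divisible by another's, tail-reduce, and make monic.
Reduced Gröbner basis: {u + 8/27v + 19/27, v^2 + 11/8v - 19/8}.

Buchberger on the second generating set:
h_1 = u^2 + 60uv + 22u + 24v + 57, LT = u^2.
h_2 = -u^2 - u, LT = u^2.

S(h_1,h_2): lcm = u^2. S = 60uv + 21u + 24v + 57.
  leading term uv: no divisor's leading term divides it; move 60uv to the remainder.
  leading term u: no divisor's leading term divides it; move 21u to the remainder.
  leading term v: no divisor's leading term divides it; move 24v to the remainder.
  leading term 1: no divisor's leading term divides it; move 57 to the remainder.
  remainder 60uv + 21u + 24v + 57 ≠ 0; add k_3 = 60uv + 21u + 24v + 57 to the basis.

S(h_1,k_3): lcm = u^2v. S = -7/20u^2 + 60uv^2 + 108/5uv - 19/20u + 24v^2 + 57v.
  leading term u^2: subtract (-7/20)·h_1 from -7/20u^2 + 60uv^2 + 108/5uv - 19/20u + 24v^2 + 57v → 60uv^2 + 213/5uv + 27/4u + 24v^2 + 327/5v + 399/20
  leading term uv^2: subtract (v)·k_3 from 60uv^2 + 213/5uv + 27/4u + 24v^2 + 327/5v + 399/20 → 108/5uv + 27/4u + 42/5v + 399/20
  leading term uv: subtract (9/25)·k_3 from 108/5uv + 27/4u + 42/5v + 399/20 → -81/100u - 6/25v - 57/100
  leading term u: no divisor's leading term divides it; move -81/100u to the remainder.
  leading term v: no divisor's leading term divides it; move -6/25v to the remainder.
  leading term 1: no divisor's leading term divides it; move -57/100 to the remainder.
  remainder -81/100u - 6/25v - 57/100 ≠ 0; add k_4 = -81/100u - 6/25v - 57/100 to the basis.

S(h_2,k_3): lcm = u^2v. S = -7/20u^2 + 3/5uv - 19/20u.
  leading term u^2: subtract (-7/20)·h_1 from -7/20u^2 + 3/5uv - 19/20u → 108/5uv + 27/4u + 42/5v + 399/20
  leading term uv: subtract (9/25)·k_3 from 108/5uv + 27/4u + 42/5v + 399/20 → -81/100u - 6/25v - 57/100
  leading term u: subtract (1)·k_4 from -81/100u - 6/25v - 57/100 → 0
  remainder 0.

S(h_1,k_4): lcm = u^2. S = 1612/27uv + 575/27u + 24v + 57.
  leading term uv: subtract (403/405)·k_3 from 1612/27uv + 575/27u + 24v + 57 → 2/5u + 16/135v + 38/135
  leading term u: subtract (-40/81)·k_4 from 2/5u + 16/135v + 38/135 → 0
  remainder 0.

S(h_2,k_4): lcm = u^2. S = -8/27uv + 8/27u.
  leading term uv: subtract (-2/405)·k_3 from -8/27uv + 8/27u → 2/5u + 16/135v + 38/135
  leading term u: subtract (-40/81)·k_4 from 2/5u + 16/135v + 38/135 → 0
  remainder 0.

S(k_3,k_4): lcm = uv. S = 7/20u - 8/27v^2 - 41/135v + 19/20.
  leading term u: subtract (-35/81)·k_4 from 7/20u - 8/27v^2 - 41/135v + 19/20 → -8/27v^2 - 11/27v + 19/27
  leading term v^2: no divisor's leading term divides it; move -8/27v^2 to the remainder.
  leading term v: no divisor's leading term divides it; move -11/27v to the remainder.
  leading term 1: no divisor's leading term divides it; move 19/27 to the remainder.
  remainder -8/27v^2 - 11/27v + 19/27 ≠ 0; add k_5 = -8/27v^2 - 11/27v + 19/27 to the basis.

S(h_1,k_5): leading monomials are coprime, so the S-polynomial reduces to 0 (Buchberger's first criterion).
S(h_2,k_5): leading monomials are coprime, so the S-polynomial reduces to 0 (Buchberger's first criterion).
S(k_3,k_5): lcm = uv^2. S = -41/40uv + 19/8u + 2/5v^2 + 19/20v.
  leading term uv: subtract (-41/2400)·k_3 from -41/40uv + 19/8u + 2/5v^2 + 19/20v → 2187/800u + 2/5v^2 + 34/25v + 779/800
  leading term u: subtract (-27/8)·k_4 from 2187/800u + 2/5v^2 + 34/25v + 779/800 → 2/5v^2 + 11/20v - 19/20
  leading term v^2: subtract (-27/20)·k_5 from 2/5v^2 + 11/20v - 19/20 → 0
  remainder 0.

S(k_4,k_5): leading monomials are coprime, so the S-polynomial reduces to 0 (Buchberger's first criterion).
Every S-polynomial of the final basis reduces to 0, so we have a Gröbner basis.
Inter-reduce: drop elements whose leading term is divisible by another's, tail-reduce, and make monic.
Reduced Gröbner basis: {u + 8/27v + 19/27, v^2 + 11/8v - 19/8}.

The two bases agree; hence the ideals are identical.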